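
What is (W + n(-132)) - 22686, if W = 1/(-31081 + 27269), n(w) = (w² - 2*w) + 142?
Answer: -18511073/3812 ≈ -4856.0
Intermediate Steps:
n(w) = 142 + w² - 2*w
W = -1/3812 (W = 1/(-3812) = -1/3812 ≈ -0.00026233)
(W + n(-132)) - 22686 = (-1/3812 + (142 + (-132)² - 2*(-132))) - 22686 = (-1/3812 + (142 + 17424 + 264)) - 22686 = (-1/3812 + 17830) - 22686 = 67967959/3812 - 22686 = -18511073/3812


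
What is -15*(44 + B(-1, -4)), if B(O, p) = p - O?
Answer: -615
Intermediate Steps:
-15*(44 + B(-1, -4)) = -15*(44 + (-4 - 1*(-1))) = -15*(44 + (-4 + 1)) = -15*(44 - 3) = -15*41 = -615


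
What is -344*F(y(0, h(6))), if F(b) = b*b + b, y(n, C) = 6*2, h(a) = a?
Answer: -53664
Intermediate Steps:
y(n, C) = 12
F(b) = b + b² (F(b) = b² + b = b + b²)
-344*F(y(0, h(6))) = -4128*(1 + 12) = -4128*13 = -344*156 = -53664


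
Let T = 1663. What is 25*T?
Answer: 41575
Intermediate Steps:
25*T = 25*1663 = 41575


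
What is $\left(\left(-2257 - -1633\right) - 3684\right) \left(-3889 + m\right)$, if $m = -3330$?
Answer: $31099452$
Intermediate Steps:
$\left(\left(-2257 - -1633\right) - 3684\right) \left(-3889 + m\right) = \left(\left(-2257 - -1633\right) - 3684\right) \left(-3889 - 3330\right) = \left(\left(-2257 + 1633\right) - 3684\right) \left(-7219\right) = \left(-624 - 3684\right) \left(-7219\right) = \left(-4308\right) \left(-7219\right) = 31099452$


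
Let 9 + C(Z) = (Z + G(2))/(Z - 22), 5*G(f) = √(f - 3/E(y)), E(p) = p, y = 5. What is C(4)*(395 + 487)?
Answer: -8134 - 49*√35/25 ≈ -8145.6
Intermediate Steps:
G(f) = √(-⅗ + f)/5 (G(f) = √(f - 3/5)/5 = √(f - 3*⅕)/5 = √(f - ⅗)/5 = √(-⅗ + f)/5)
C(Z) = -9 + (Z + √35/25)/(-22 + Z) (C(Z) = -9 + (Z + √(-15 + 25*2)/25)/(Z - 22) = -9 + (Z + √(-15 + 50)/25)/(-22 + Z) = -9 + (Z + √35/25)/(-22 + Z))
C(4)*(395 + 487) = ((4950 + √35 - 200*4)/(25*(-22 + 4)))*(395 + 487) = ((1/25)*(4950 + √35 - 800)/(-18))*882 = ((1/25)*(-1/18)*(4150 + √35))*882 = (-83/9 - √35/450)*882 = -8134 - 49*√35/25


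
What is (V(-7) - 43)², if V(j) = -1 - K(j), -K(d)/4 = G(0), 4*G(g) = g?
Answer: 1936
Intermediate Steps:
G(g) = g/4
K(d) = 0 (K(d) = -0 = -4*0 = 0)
V(j) = -1 (V(j) = -1 - 1*0 = -1 + 0 = -1)
(V(-7) - 43)² = (-1 - 43)² = (-44)² = 1936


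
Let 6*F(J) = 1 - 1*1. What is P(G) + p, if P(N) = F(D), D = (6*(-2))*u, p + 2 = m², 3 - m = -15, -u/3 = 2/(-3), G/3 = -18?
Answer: 322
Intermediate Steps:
G = -54 (G = 3*(-18) = -54)
u = 2 (u = -6/(-3) = -6*(-1)/3 = -3*(-⅔) = 2)
m = 18 (m = 3 - 1*(-15) = 3 + 15 = 18)
p = 322 (p = -2 + 18² = -2 + 324 = 322)
D = -24 (D = (6*(-2))*2 = -12*2 = -24)
F(J) = 0 (F(J) = (1 - 1*1)/6 = (1 - 1)/6 = (⅙)*0 = 0)
P(N) = 0
P(G) + p = 0 + 322 = 322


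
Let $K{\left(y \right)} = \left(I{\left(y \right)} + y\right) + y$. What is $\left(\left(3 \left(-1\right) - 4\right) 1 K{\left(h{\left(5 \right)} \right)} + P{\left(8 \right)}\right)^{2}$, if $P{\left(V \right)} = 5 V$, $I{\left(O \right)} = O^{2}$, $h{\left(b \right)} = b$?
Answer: $42025$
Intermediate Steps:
$K{\left(y \right)} = y^{2} + 2 y$ ($K{\left(y \right)} = \left(y^{2} + y\right) + y = \left(y + y^{2}\right) + y = y^{2} + 2 y$)
$\left(\left(3 \left(-1\right) - 4\right) 1 K{\left(h{\left(5 \right)} \right)} + P{\left(8 \right)}\right)^{2} = \left(\left(3 \left(-1\right) - 4\right) 1 \cdot 5 \left(2 + 5\right) + 5 \cdot 8\right)^{2} = \left(\left(-3 - 4\right) 1 \cdot 5 \cdot 7 + 40\right)^{2} = \left(\left(-7\right) 1 \cdot 35 + 40\right)^{2} = \left(\left(-7\right) 35 + 40\right)^{2} = \left(-245 + 40\right)^{2} = \left(-205\right)^{2} = 42025$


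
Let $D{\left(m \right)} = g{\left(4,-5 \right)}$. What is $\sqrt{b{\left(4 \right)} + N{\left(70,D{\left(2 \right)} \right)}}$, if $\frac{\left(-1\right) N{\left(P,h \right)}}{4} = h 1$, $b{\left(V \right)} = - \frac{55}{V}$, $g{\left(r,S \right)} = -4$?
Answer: $\frac{3}{2} \approx 1.5$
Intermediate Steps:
$D{\left(m \right)} = -4$
$N{\left(P,h \right)} = - 4 h$ ($N{\left(P,h \right)} = - 4 h 1 = - 4 h$)
$\sqrt{b{\left(4 \right)} + N{\left(70,D{\left(2 \right)} \right)}} = \sqrt{- \frac{55}{4} - -16} = \sqrt{\left(-55\right) \frac{1}{4} + 16} = \sqrt{- \frac{55}{4} + 16} = \sqrt{\frac{9}{4}} = \frac{3}{2}$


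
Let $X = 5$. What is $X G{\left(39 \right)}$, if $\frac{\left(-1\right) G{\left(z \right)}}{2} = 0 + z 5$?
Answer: $-1950$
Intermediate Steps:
$G{\left(z \right)} = - 10 z$ ($G{\left(z \right)} = - 2 \left(0 + z 5\right) = - 2 \left(0 + 5 z\right) = - 2 \cdot 5 z = - 10 z$)
$X G{\left(39 \right)} = 5 \left(\left(-10\right) 39\right) = 5 \left(-390\right) = -1950$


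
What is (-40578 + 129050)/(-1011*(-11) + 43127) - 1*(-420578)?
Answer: 2851950477/6781 ≈ 4.2058e+5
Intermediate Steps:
(-40578 + 129050)/(-1011*(-11) + 43127) - 1*(-420578) = 88472/(11121 + 43127) + 420578 = 88472/54248 + 420578 = 88472*(1/54248) + 420578 = 11059/6781 + 420578 = 2851950477/6781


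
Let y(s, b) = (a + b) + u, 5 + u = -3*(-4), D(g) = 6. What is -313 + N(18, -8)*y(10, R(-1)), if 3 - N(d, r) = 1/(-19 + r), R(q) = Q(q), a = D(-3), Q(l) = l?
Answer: -2489/9 ≈ -276.56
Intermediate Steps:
a = 6
u = 7 (u = -5 - 3*(-4) = -5 + 12 = 7)
R(q) = q
N(d, r) = 3 - 1/(-19 + r)
y(s, b) = 13 + b (y(s, b) = (6 + b) + 7 = 13 + b)
-313 + N(18, -8)*y(10, R(-1)) = -313 + ((-58 + 3*(-8))/(-19 - 8))*(13 - 1) = -313 + ((-58 - 24)/(-27))*12 = -313 - 1/27*(-82)*12 = -313 + (82/27)*12 = -313 + 328/9 = -2489/9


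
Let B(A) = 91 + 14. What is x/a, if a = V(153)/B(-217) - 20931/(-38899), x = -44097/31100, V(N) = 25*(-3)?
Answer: 1715329203/213159400 ≈ 8.0472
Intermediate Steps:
B(A) = 105
V(N) = -75
x = -44097/31100 (x = -44097*1/31100 = -44097/31100 ≈ -1.4179)
a = -6854/38899 (a = -75/105 - 20931/(-38899) = -75*1/105 - 20931*(-1/38899) = -5/7 + 20931/38899 = -6854/38899 ≈ -0.17620)
x/a = -44097/(31100*(-6854/38899)) = -44097/31100*(-38899/6854) = 1715329203/213159400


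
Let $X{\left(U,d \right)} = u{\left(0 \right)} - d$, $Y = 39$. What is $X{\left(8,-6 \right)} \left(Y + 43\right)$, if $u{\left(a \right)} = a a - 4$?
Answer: $164$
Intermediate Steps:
$u{\left(a \right)} = -4 + a^{2}$ ($u{\left(a \right)} = a^{2} - 4 = -4 + a^{2}$)
$X{\left(U,d \right)} = -4 - d$ ($X{\left(U,d \right)} = \left(-4 + 0^{2}\right) - d = \left(-4 + 0\right) - d = -4 - d$)
$X{\left(8,-6 \right)} \left(Y + 43\right) = \left(-4 - -6\right) \left(39 + 43\right) = \left(-4 + 6\right) 82 = 2 \cdot 82 = 164$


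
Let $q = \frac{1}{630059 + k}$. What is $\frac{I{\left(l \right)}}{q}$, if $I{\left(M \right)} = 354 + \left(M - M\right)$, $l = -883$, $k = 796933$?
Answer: $505155168$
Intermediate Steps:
$q = \frac{1}{1426992}$ ($q = \frac{1}{630059 + 796933} = \frac{1}{1426992} \approx 7.0077 \cdot 10^{-7}$)
$I{\left(M \right)} = 354$ ($I{\left(M \right)} = 354 + 0 = 354$)
$\frac{I{\left(l \right)}}{q} = 354 \frac{1}{\frac{1}{1426992}} = 354 \cdot 1426992 = 505155168$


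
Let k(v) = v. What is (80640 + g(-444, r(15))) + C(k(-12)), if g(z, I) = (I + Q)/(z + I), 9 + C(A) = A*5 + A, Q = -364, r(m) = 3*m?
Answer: 32143360/399 ≈ 80560.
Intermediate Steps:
C(A) = -9 + 6*A (C(A) = -9 + (A*5 + A) = -9 + (5*A + A) = -9 + 6*A)
g(z, I) = (-364 + I)/(I + z) (g(z, I) = (I - 364)/(z + I) = (-364 + I)/(I + z))
(80640 + g(-444, r(15))) + C(k(-12)) = (80640 + (-364 + 3*15)/(3*15 - 444)) + (-9 + 6*(-12)) = (80640 + (-364 + 45)/(45 - 444)) + (-9 - 72) = (80640 - 319/(-399)) - 81 = (80640 - 1/399*(-319)) - 81 = (80640 + 319/399) - 81 = 32175679/399 - 81 = 32143360/399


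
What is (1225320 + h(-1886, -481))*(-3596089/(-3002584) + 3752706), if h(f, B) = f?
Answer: 6892716183436000781/1501292 ≈ 4.5912e+12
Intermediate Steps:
(1225320 + h(-1886, -481))*(-3596089/(-3002584) + 3752706) = (1225320 - 1886)*(-3596089/(-3002584) + 3752706) = 1223434*(-3596089*(-1/3002584) + 3752706) = 1223434*(3596089/3002584 + 3752706) = 1223434*(11267818588393/3002584) = 6892716183436000781/1501292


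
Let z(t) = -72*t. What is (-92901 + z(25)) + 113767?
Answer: 19066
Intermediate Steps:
(-92901 + z(25)) + 113767 = (-92901 - 72*25) + 113767 = (-92901 - 1800) + 113767 = -94701 + 113767 = 19066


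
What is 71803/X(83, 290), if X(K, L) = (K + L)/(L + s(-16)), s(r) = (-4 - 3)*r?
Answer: 28864806/373 ≈ 77386.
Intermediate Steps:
s(r) = -7*r
X(K, L) = (K + L)/(112 + L) (X(K, L) = (K + L)/(L - 7*(-16)) = (K + L)/(L + 112) = (K + L)/(112 + L))
71803/X(83, 290) = 71803/(((83 + 290)/(112 + 290))) = 71803/((373/402)) = 71803/(((1/402)*373)) = 71803/(373/402) = 71803*(402/373) = 28864806/373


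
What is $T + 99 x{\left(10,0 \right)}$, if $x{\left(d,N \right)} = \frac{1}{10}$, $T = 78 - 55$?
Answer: $\frac{329}{10} \approx 32.9$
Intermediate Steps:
$T = 23$ ($T = 78 - 55 = 23$)
$x{\left(d,N \right)} = \frac{1}{10}$
$T + 99 x{\left(10,0 \right)} = 23 + 99 \cdot \frac{1}{10} = 23 + \frac{99}{10} = \frac{329}{10}$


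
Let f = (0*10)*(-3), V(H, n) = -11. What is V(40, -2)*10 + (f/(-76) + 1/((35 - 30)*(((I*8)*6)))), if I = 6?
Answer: -158399/1440 ≈ -110.00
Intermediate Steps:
f = 0 (f = 0*(-3) = 0)
V(40, -2)*10 + (f/(-76) + 1/((35 - 30)*(((I*8)*6)))) = -11*10 + (0/(-76) + 1/((35 - 30)*(((6*8)*6)))) = -110 + (0*(-1/76) + 1/(5*((48*6)))) = -110 + (0 + (⅕)/288) = -110 + (0 + (⅕)*(1/288)) = -110 + (0 + 1/1440) = -110 + 1/1440 = -158399/1440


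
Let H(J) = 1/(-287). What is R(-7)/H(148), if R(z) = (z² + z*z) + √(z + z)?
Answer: -28126 - 287*I*√14 ≈ -28126.0 - 1073.9*I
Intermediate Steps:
H(J) = -1/287
R(z) = 2*z² + √2*√z (R(z) = (z² + z²) + √(2*z) = 2*z² + √2*√z)
R(-7)/H(148) = (2*(-7)² + √2*√(-7))/(-1/287) = (2*49 + √2*(I*√7))*(-287) = (98 + I*√14)*(-287) = -28126 - 287*I*√14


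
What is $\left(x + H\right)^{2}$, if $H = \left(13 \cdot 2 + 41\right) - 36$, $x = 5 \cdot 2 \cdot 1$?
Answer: $1681$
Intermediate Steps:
$x = 10$ ($x = 10 \cdot 1 = 10$)
$H = 31$ ($H = \left(26 + 41\right) - 36 = 67 - 36 = 31$)
$\left(x + H\right)^{2} = \left(10 + 31\right)^{2} = 41^{2} = 1681$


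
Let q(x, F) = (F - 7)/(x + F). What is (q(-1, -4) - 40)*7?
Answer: -1323/5 ≈ -264.60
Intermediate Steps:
q(x, F) = (-7 + F)/(F + x)
(q(-1, -4) - 40)*7 = ((-7 - 4)/(-4 - 1) - 40)*7 = (-11/(-5) - 40)*7 = (-⅕*(-11) - 40)*7 = (11/5 - 40)*7 = -189/5*7 = -1323/5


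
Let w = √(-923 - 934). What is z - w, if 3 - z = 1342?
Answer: -1339 - I*√1857 ≈ -1339.0 - 43.093*I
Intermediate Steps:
z = -1339 (z = 3 - 1*1342 = 3 - 1342 = -1339)
w = I*√1857 (w = √(-1857) = I*√1857 ≈ 43.093*I)
z - w = -1339 - I*√1857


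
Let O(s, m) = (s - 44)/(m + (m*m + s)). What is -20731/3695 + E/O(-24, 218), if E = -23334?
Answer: 1028550758908/62815 ≈ 1.6374e+7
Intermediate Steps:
O(s, m) = (-44 + s)/(m + s + m²) (O(s, m) = (-44 + s)/(m + (m² + s)) = (-44 + s)/(m + (s + m²)) = (-44 + s)/(m + s + m²))
-20731/3695 + E/O(-24, 218) = -20731/3695 - 23334*(218 - 24 + 218²)/(-44 - 24) = -20731*1/3695 - 23334/(-68/(218 - 24 + 47524)) = -20731/3695 - 23334/(-68/47718) = -20731/3695 - 23334/((1/47718)*(-68)) = -20731/3695 - 23334/(-34/23859) = -20731/3695 - 23334*(-23859/34) = -20731/3695 + 278362953/17 = 1028550758908/62815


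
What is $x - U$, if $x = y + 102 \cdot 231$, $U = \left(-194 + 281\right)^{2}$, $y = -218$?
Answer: $15775$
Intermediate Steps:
$U = 7569$ ($U = 87^{2} = 7569$)
$x = 23344$ ($x = -218 + 102 \cdot 231 = -218 + 23562 = 23344$)
$x - U = 23344 - 7569 = 15775$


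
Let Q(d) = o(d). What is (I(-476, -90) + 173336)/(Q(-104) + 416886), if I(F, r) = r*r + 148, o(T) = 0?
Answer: 30264/69481 ≈ 0.43557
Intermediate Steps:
I(F, r) = 148 + r² (I(F, r) = r² + 148 = 148 + r²)
Q(d) = 0
(I(-476, -90) + 173336)/(Q(-104) + 416886) = ((148 + (-90)²) + 173336)/(0 + 416886) = ((148 + 8100) + 173336)/416886 = (8248 + 173336)*(1/416886) = 181584*(1/416886) = 30264/69481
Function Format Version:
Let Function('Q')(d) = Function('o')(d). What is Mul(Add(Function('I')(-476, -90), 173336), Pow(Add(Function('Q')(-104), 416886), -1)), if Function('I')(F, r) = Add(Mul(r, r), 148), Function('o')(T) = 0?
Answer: Rational(30264, 69481) ≈ 0.43557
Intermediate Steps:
Function('I')(F, r) = Add(148, Pow(r, 2)) (Function('I')(F, r) = Add(Pow(r, 2), 148) = Add(148, Pow(r, 2)))
Function('Q')(d) = 0
Mul(Add(Function('I')(-476, -90), 173336), Pow(Add(Function('Q')(-104), 416886), -1)) = Mul(Add(Add(148, Pow(-90, 2)), 173336), Pow(Add(0, 416886), -1)) = Mul(Add(Add(148, 8100), 173336), Pow(416886, -1)) = Mul(Add(8248, 173336), Rational(1, 416886)) = Mul(181584, Rational(1, 416886)) = Rational(30264, 69481)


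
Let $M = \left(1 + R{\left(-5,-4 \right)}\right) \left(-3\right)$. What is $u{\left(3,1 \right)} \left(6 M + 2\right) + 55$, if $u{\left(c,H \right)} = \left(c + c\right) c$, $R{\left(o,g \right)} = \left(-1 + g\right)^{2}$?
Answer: $-8333$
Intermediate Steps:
$u{\left(c,H \right)} = 2 c^{2}$ ($u{\left(c,H \right)} = 2 c c = 2 c^{2}$)
$M = -78$ ($M = \left(1 + \left(-1 - 4\right)^{2}\right) \left(-3\right) = \left(1 + \left(-5\right)^{2}\right) \left(-3\right) = \left(1 + 25\right) \left(-3\right) = 26 \left(-3\right) = -78$)
$u{\left(3,1 \right)} \left(6 M + 2\right) + 55 = 2 \cdot 3^{2} \left(6 \left(-78\right) + 2\right) + 55 = 2 \cdot 9 \left(-468 + 2\right) + 55 = 18 \left(-466\right) + 55 = -8388 + 55 = -8333$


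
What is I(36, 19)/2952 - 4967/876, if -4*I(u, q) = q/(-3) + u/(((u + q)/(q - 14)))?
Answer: -161281051/28445472 ≈ -5.6698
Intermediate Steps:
I(u, q) = q/12 - u*(-14 + q)/(4*(q + u)) (I(u, q) = -(q/(-3) + u/(((u + q)/(q - 14))))/4 = -(q*(-⅓) + u/(((q + u)/(-14 + q))))/4 = -(-q/3 + u/(((q + u)/(-14 + q))))/4 = -(-q/3 + u*((-14 + q)/(q + u)))/4 = -(-q/3 + u*(-14 + q)/(q + u))/4 = q/12 - u*(-14 + q)/(4*(q + u)))
I(36, 19)/2952 - 4967/876 = ((19² + 42*36 - 2*19*36)/(12*(19 + 36)))/2952 - 4967/876 = ((1/12)*(361 + 1512 - 1368)/55)*(1/2952) - 4967*1/876 = ((1/12)*(1/55)*505)*(1/2952) - 4967/876 = (101/132)*(1/2952) - 4967/876 = 101/389664 - 4967/876 = -161281051/28445472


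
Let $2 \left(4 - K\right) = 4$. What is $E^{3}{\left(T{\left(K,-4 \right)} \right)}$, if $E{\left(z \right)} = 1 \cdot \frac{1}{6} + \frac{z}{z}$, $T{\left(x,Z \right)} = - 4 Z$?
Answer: $\frac{343}{216} \approx 1.588$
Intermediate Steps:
$K = 2$ ($K = 4 - 2 = 2$)
$E{\left(z \right)} = \frac{7}{6}$ ($E{\left(z \right)} = 1 \cdot \frac{1}{6} + 1 = \frac{1}{6} + 1 = \frac{7}{6}$)
$E^{3}{\left(T{\left(K,-4 \right)} \right)} = \left(\frac{7}{6}\right)^{3} = \frac{343}{216}$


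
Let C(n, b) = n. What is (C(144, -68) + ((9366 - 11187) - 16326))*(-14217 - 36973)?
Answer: 921573570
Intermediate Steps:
(C(144, -68) + ((9366 - 11187) - 16326))*(-14217 - 36973) = (144 + ((9366 - 11187) - 16326))*(-14217 - 36973) = (144 + (-1821 - 16326))*(-51190) = (144 - 18147)*(-51190) = -18003*(-51190) = 921573570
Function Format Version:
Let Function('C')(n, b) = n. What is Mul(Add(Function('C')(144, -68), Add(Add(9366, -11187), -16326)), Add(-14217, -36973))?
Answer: 921573570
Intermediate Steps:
Mul(Add(Function('C')(144, -68), Add(Add(9366, -11187), -16326)), Add(-14217, -36973)) = Mul(Add(144, Add(Add(9366, -11187), -16326)), Add(-14217, -36973)) = Mul(Add(144, Add(-1821, -16326)), -51190) = Mul(Add(144, -18147), -51190) = Mul(-18003, -51190) = 921573570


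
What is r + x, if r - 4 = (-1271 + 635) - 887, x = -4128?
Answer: -5647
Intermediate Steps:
r = -1519 (r = 4 + ((-1271 + 635) - 887) = 4 + (-636 - 887) = 4 - 1523 = -1519)
r + x = -1519 - 4128 = -5647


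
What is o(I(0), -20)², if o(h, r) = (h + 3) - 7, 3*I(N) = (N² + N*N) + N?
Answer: 16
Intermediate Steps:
I(N) = N/3 + 2*N²/3 (I(N) = ((N² + N*N) + N)/3 = ((N² + N²) + N)/3 = (2*N² + N)/3 = (N + 2*N²)/3 = N/3 + 2*N²/3)
o(h, r) = -4 + h (o(h, r) = (3 + h) - 7 = -4 + h)
o(I(0), -20)² = (-4 + (⅓)*0*(1 + 2*0))² = (-4 + (⅓)*0*(1 + 0))² = (-4 + (⅓)*0*1)² = (-4 + 0)² = (-4)² = 16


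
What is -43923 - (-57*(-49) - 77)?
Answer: -46639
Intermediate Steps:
-43923 - (-57*(-49) - 77) = -43923 - (2793 - 77) = -43923 - 1*2716 = -43923 - 2716 = -46639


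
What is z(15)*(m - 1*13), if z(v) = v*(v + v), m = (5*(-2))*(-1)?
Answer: -1350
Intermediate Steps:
m = 10 (m = -10*(-1) = 10)
z(v) = 2*v² (z(v) = v*(2*v) = 2*v²)
z(15)*(m - 1*13) = (2*15²)*(10 - 1*13) = (2*225)*(10 - 13) = 450*(-3) = -1350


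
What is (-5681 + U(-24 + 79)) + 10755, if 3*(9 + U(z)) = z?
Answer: 15250/3 ≈ 5083.3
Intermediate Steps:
U(z) = -9 + z/3
(-5681 + U(-24 + 79)) + 10755 = (-5681 + (-9 + (-24 + 79)/3)) + 10755 = (-5681 + (-9 + (⅓)*55)) + 10755 = (-5681 + (-9 + 55/3)) + 10755 = (-5681 + 28/3) + 10755 = -17015/3 + 10755 = 15250/3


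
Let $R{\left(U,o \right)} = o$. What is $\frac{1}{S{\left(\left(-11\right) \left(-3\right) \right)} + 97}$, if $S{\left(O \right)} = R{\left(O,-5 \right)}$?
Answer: $\frac{1}{92} \approx 0.01087$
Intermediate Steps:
$S{\left(O \right)} = -5$
$\frac{1}{S{\left(\left(-11\right) \left(-3\right) \right)} + 97} = \frac{1}{-5 + 97} = \frac{1}{92}$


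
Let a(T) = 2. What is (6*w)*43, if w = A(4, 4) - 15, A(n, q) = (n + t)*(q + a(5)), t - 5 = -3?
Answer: 5418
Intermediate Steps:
t = 2 (t = 5 - 3 = 2)
A(n, q) = (2 + n)*(2 + q) (A(n, q) = (n + 2)*(q + 2) = (2 + n)*(2 + q))
w = 21 (w = (4 + 2*4 + 2*4 + 4*4) - 15 = (4 + 8 + 8 + 16) - 15 = 36 - 15 = 21)
(6*w)*43 = (6*21)*43 = 126*43 = 5418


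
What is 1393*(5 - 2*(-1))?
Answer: 9751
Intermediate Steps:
1393*(5 - 2*(-1)) = 1393*(5 + 2) = 1393*7 = 9751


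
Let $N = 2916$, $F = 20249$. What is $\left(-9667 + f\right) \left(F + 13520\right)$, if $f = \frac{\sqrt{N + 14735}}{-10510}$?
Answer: $-326444923 - \frac{33769 \sqrt{17651}}{10510} \approx -3.2645 \cdot 10^{8}$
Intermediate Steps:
$f = - \frac{\sqrt{17651}}{10510}$ ($f = \frac{\sqrt{2916 + 14735}}{-10510} = \sqrt{17651} \left(- \frac{1}{10510}\right) = - \frac{\sqrt{17651}}{10510} \approx -0.012641$)
$\left(-9667 + f\right) \left(F + 13520\right) = \left(-9667 - \frac{\sqrt{17651}}{10510}\right) \left(20249 + 13520\right) = \left(-9667 - \frac{\sqrt{17651}}{10510}\right) 33769 = -326444923 - \frac{33769 \sqrt{17651}}{10510}$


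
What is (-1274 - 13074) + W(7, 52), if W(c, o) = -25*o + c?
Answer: -15641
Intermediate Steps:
W(c, o) = c - 25*o
(-1274 - 13074) + W(7, 52) = (-1274 - 13074) + (7 - 25*52) = -14348 + (7 - 1300) = -14348 - 1293 = -15641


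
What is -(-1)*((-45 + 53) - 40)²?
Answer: 1024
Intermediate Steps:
-(-1)*((-45 + 53) - 40)² = -(-1)*(8 - 40)² = -(-1)*(-32)² = -(-1)*1024 = -1*(-1024) = 1024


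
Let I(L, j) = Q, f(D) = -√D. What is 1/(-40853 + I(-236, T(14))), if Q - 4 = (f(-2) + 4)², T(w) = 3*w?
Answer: I/(-40835*I + 8*√2) ≈ -2.4489e-5 + 6.7848e-9*I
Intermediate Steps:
Q = 4 + (4 - I*√2)² (Q = 4 + (-√(-2) + 4)² = 4 + (-I*√2 + 4)² = 4 + (4 - I*√2)² ≈ 18.0 - 11.314*I)
I(L, j) = 18 - 8*I*√2
1/(-40853 + I(-236, T(14))) = 1/(-40853 + (18 - 8*I*√2)) = 1/(-40835 - 8*I*√2)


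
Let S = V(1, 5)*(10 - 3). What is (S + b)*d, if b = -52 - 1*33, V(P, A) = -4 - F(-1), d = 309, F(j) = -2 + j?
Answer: -28428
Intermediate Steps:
V(P, A) = -1 (V(P, A) = -4 - (-2 - 1) = -4 - 1*(-3) = -4 + 3 = -1)
b = -85 (b = -52 - 33 = -85)
S = -7 (S = -(10 - 3) = -1*7 = -7)
(S + b)*d = (-7 - 85)*309 = -92*309 = -28428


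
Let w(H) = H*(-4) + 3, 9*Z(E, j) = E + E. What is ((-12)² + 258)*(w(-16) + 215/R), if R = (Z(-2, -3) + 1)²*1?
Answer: 1534836/5 ≈ 3.0697e+5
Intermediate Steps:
Z(E, j) = 2*E/9 (Z(E, j) = (E + E)/9 = (2*E)/9 = 2*E/9)
w(H) = 3 - 4*H (w(H) = -4*H + 3 = 3 - 4*H)
R = 25/81 (R = ((2/9)*(-2) + 1)²*1 = (-4/9 + 1)²*1 = (5/9)²*1 = (25/81)*1 = 25/81 ≈ 0.30864)
((-12)² + 258)*(w(-16) + 215/R) = ((-12)² + 258)*((3 - 4*(-16)) + 215/(25/81)) = (144 + 258)*((3 + 64) + 215*(81/25)) = 402*(67 + 3483/5) = 402*(3818/5) = 1534836/5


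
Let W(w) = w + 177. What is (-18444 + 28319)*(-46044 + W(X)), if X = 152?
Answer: -451435625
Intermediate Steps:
W(w) = 177 + w
(-18444 + 28319)*(-46044 + W(X)) = (-18444 + 28319)*(-46044 + (177 + 152)) = 9875*(-46044 + 329) = 9875*(-45715) = -451435625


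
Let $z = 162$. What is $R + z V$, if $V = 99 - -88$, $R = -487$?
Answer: $29807$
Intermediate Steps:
$V = 187$ ($V = 99 + 88 = 187$)
$R + z V = -487 + 162 \cdot 187 = -487 + 30294 = 29807$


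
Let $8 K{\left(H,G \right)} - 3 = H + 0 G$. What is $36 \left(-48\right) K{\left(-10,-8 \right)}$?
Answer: $1512$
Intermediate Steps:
$K{\left(H,G \right)} = \frac{3}{8} + \frac{H}{8}$ ($K{\left(H,G \right)} = \frac{3}{8} + \frac{H + 0 G}{8} = \frac{3}{8} + \frac{H + 0}{8} = \frac{3}{8} + \frac{H}{8}$)
$36 \left(-48\right) K{\left(-10,-8 \right)} = 36 \left(-48\right) \left(\frac{3}{8} + \frac{1}{8} \left(-10\right)\right) = - 1728 \left(\frac{3}{8} - \frac{5}{4}\right) = \left(-1728\right) \left(- \frac{7}{8}\right) = 1512$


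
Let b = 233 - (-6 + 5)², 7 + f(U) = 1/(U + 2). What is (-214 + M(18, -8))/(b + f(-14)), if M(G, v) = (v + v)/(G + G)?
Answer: -7720/8097 ≈ -0.95344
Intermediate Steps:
f(U) = -7 + 1/(2 + U) (f(U) = -7 + 1/(U + 2) = -7 + 1/(2 + U))
M(G, v) = v/G (M(G, v) = (2*v)/((2*G)) = (2*v)*(1/(2*G)) = v/G)
b = 232 (b = 233 - 1*(-1)² = 233 - 1*1 = 233 - 1 = 232)
(-214 + M(18, -8))/(b + f(-14)) = (-214 - 8/18)/(232 + (-13 - 7*(-14))/(2 - 14)) = (-214 - 8*1/18)/(232 + (-13 + 98)/(-12)) = (-214 - 4/9)/(232 - 1/12*85) = -1930/(9*(232 - 85/12)) = -1930/(9*2699/12) = -1930/9*12/2699 = -7720/8097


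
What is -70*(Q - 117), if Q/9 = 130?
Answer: -73710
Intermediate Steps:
Q = 1170 (Q = 9*130 = 1170)
-70*(Q - 117) = -70*(1170 - 117) = -70*1053 = -73710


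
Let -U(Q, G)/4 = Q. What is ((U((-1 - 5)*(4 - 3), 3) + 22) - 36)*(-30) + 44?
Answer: -256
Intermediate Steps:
U(Q, G) = -4*Q
((U((-1 - 5)*(4 - 3), 3) + 22) - 36)*(-30) + 44 = ((-4*(-1 - 5)*(4 - 3) + 22) - 36)*(-30) + 44 = ((-(-24) + 22) - 36)*(-30) + 44 = ((-4*(-6) + 22) - 36)*(-30) + 44 = ((24 + 22) - 36)*(-30) + 44 = (46 - 36)*(-30) + 44 = 10*(-30) + 44 = -300 + 44 = -256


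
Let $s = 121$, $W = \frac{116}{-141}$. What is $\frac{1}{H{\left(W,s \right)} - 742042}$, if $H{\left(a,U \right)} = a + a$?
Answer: $- \frac{141}{104628154} \approx -1.3476 \cdot 10^{-6}$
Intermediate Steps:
$W = - \frac{116}{141}$ ($W = 116 \left(- \frac{1}{141}\right) = - \frac{116}{141} \approx -0.82269$)
$H{\left(a,U \right)} = 2 a$
$\frac{1}{H{\left(W,s \right)} - 742042} = \frac{1}{2 \left(- \frac{116}{141}\right) - 742042} = \frac{1}{- \frac{232}{141} - 742042} = \frac{1}{- \frac{104628154}{141}} = - \frac{141}{104628154}$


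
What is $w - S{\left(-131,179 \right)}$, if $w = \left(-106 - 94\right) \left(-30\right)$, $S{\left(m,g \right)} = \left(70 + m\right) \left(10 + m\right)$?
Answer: $-1381$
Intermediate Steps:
$S{\left(m,g \right)} = \left(10 + m\right) \left(70 + m\right)$
$w = 6000$ ($w = \left(-200\right) \left(-30\right) = 6000$)
$w - S{\left(-131,179 \right)} = 6000 - \left(700 + \left(-131\right)^{2} + 80 \left(-131\right)\right) = 6000 - \left(700 + 17161 - 10480\right) = 6000 - 7381 = -1381$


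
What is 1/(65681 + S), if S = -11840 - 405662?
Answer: -1/351821 ≈ -2.8424e-6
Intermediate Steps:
S = -417502
1/(65681 + S) = 1/(65681 - 417502) = 1/(-351821) = -1/351821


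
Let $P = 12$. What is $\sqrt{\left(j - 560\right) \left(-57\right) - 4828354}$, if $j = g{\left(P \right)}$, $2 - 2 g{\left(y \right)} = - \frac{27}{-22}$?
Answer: $\frac{i \sqrt{2321484715}}{22} \approx 2190.1 i$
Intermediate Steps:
$g{\left(y \right)} = \frac{17}{44}$ ($g{\left(y \right)} = 1 - \frac{\left(-27\right) \frac{1}{-22}}{2} = 1 - \frac{\left(-27\right) \left(- \frac{1}{22}\right)}{2} = 1 - \frac{27}{44} = \frac{17}{44}$)
$j = \frac{17}{44} \approx 0.38636$
$\sqrt{\left(j - 560\right) \left(-57\right) - 4828354} = \sqrt{\left(\frac{17}{44} - 560\right) \left(-57\right) - 4828354} = \sqrt{\left(- \frac{24623}{44}\right) \left(-57\right) - 4828354} = \sqrt{\frac{1403511}{44} - 4828354} = \sqrt{- \frac{211044065}{44}} = \frac{i \sqrt{2321484715}}{22}$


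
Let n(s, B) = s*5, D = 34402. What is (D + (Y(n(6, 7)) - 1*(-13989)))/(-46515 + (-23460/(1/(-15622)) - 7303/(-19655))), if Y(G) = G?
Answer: 951714755/7202488373578 ≈ 0.00013214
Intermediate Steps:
n(s, B) = 5*s
(D + (Y(n(6, 7)) - 1*(-13989)))/(-46515 + (-23460/(1/(-15622)) - 7303/(-19655))) = (34402 + (5*6 - 1*(-13989)))/(-46515 + (-23460/(1/(-15622)) - 7303/(-19655))) = (34402 + (30 + 13989))/(-46515 + (-23460/(-1/15622) - 7303*(-1/19655))) = (34402 + 14019)/(-46515 + (-23460*(-15622) + 7303/19655)) = 48421/(-46515 + (366492120 + 7303/19655)) = 48421/(-46515 + 7203402625903/19655) = 48421/(7202488373578/19655) = 48421*(19655/7202488373578) = 951714755/7202488373578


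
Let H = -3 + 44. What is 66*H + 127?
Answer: 2833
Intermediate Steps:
H = 41
66*H + 127 = 66*41 + 127 = 2706 + 127 = 2833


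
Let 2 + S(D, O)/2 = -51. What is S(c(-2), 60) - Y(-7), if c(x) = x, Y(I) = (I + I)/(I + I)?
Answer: -107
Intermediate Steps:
Y(I) = 1 (Y(I) = (2*I)/((2*I)) = (2*I)*(1/(2*I)) = 1)
S(D, O) = -106 (S(D, O) = -4 + 2*(-51) = -4 - 102 = -106)
S(c(-2), 60) - Y(-7) = -106 - 1*1 = -106 - 1 = -107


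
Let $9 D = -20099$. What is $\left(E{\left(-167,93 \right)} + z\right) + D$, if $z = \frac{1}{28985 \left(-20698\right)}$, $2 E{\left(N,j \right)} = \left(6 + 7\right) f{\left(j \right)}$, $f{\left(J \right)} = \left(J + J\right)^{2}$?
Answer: $\frac{1202123002073501}{5399383770} \approx 2.2264 \cdot 10^{5}$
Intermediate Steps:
$f{\left(J \right)} = 4 J^{2}$ ($f{\left(J \right)} = \left(2 J\right)^{2} = 4 J^{2}$)
$E{\left(N,j \right)} = 26 j^{2}$ ($E{\left(N,j \right)} = \frac{\left(6 + 7\right) 4 j^{2}}{2} = \frac{13 \cdot 4 j^{2}}{2} = \frac{52 j^{2}}{2} = 26 j^{2}$)
$z = - \frac{1}{599931530}$ ($z = \frac{1}{28985} \left(- \frac{1}{20698}\right) = - \frac{1}{599931530} \approx -1.6669 \cdot 10^{-9}$)
$D = - \frac{20099}{9}$ ($D = \frac{1}{9} \left(-20099\right) = - \frac{20099}{9} \approx -2233.2$)
$\left(E{\left(-167,93 \right)} + z\right) + D = \left(26 \cdot 93^{2} - \frac{1}{599931530}\right) - \frac{20099}{9} = \left(26 \cdot 8649 - \frac{1}{599931530}\right) - \frac{20099}{9} = \left(224874 - \frac{1}{599931530}\right) - \frac{20099}{9} = \frac{134909002877219}{599931530} - \frac{20099}{9} = \frac{1202123002073501}{5399383770}$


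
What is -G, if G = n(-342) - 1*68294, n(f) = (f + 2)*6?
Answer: 70334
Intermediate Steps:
n(f) = 12 + 6*f (n(f) = (2 + f)*6 = 12 + 6*f)
G = -70334 (G = (12 + 6*(-342)) - 1*68294 = (12 - 2052) - 68294 = -2040 - 68294 = -70334)
-G = -1*(-70334) = 70334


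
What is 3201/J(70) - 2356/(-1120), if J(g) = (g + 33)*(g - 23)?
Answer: 3747629/1355480 ≈ 2.7648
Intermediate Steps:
J(g) = (-23 + g)*(33 + g) (J(g) = (33 + g)*(-23 + g) = (-23 + g)*(33 + g))
3201/J(70) - 2356/(-1120) = 3201/(-759 + 70² + 10*70) - 2356/(-1120) = 3201/(-759 + 4900 + 700) - 2356*(-1/1120) = 3201/4841 + 589/280 = 3747629/1355480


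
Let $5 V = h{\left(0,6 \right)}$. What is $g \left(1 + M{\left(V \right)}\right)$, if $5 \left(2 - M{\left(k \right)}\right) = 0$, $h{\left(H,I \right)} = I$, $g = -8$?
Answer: $-24$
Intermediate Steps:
$V = \frac{6}{5}$ ($V = \frac{1}{5} \cdot 6 = \frac{6}{5} \approx 1.2$)
$M{\left(k \right)} = 2$ ($M{\left(k \right)} = 2 - 0 = 2 + 0 = 2$)
$g \left(1 + M{\left(V \right)}\right) = - 8 \left(1 + 2\right) = \left(-8\right) 3 = -24$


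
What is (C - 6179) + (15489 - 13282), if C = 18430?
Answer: 14458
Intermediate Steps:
(C - 6179) + (15489 - 13282) = (18430 - 6179) + (15489 - 13282) = 12251 + 2207 = 14458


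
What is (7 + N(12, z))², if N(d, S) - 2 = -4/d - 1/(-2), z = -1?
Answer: 3025/36 ≈ 84.028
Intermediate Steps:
N(d, S) = 5/2 - 4/d (N(d, S) = 2 + (-4/d - 1/(-2)) = 2 + (-4/d - 1*(-½)) = 2 + (-4/d + ½) = 2 + (½ - 4/d) = 5/2 - 4/d)
(7 + N(12, z))² = (7 + (5/2 - 4/12))² = (7 + (5/2 - 4*1/12))² = (7 + (5/2 - ⅓))² = (7 + 13/6)² = (55/6)² = 3025/36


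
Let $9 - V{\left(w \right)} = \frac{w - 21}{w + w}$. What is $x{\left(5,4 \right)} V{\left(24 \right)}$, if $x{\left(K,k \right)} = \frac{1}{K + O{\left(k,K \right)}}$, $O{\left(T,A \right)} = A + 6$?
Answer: $\frac{143}{256} \approx 0.55859$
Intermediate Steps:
$O{\left(T,A \right)} = 6 + A$
$x{\left(K,k \right)} = \frac{1}{6 + 2 K}$ ($x{\left(K,k \right)} = \frac{1}{K + \left(6 + K\right)} = \frac{1}{6 + 2 K}$)
$V{\left(w \right)} = 9 - \frac{-21 + w}{2 w}$ ($V{\left(w \right)} = 9 - \frac{w - 21}{w + w} = 9 - \frac{-21 + w}{2 w}$)
$x{\left(5,4 \right)} V{\left(24 \right)} = \frac{1}{2 \left(3 + 5\right)} \frac{21 + 17 \cdot 24}{2 \cdot 24} = \frac{1}{2 \cdot 8} \cdot \frac{1}{2} \cdot \frac{1}{24} \left(21 + 408\right) = \frac{1}{2} \cdot \frac{1}{8} \cdot \frac{1}{2} \cdot \frac{1}{24} \cdot 429 = \frac{1}{16} \cdot \frac{143}{16} = \frac{143}{256}$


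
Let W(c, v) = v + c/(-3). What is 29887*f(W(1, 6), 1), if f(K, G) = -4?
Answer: -119548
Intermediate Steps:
W(c, v) = v - c/3 (W(c, v) = v + c*(-1/3) = v - c/3)
29887*f(W(1, 6), 1) = 29887*(-4) = -119548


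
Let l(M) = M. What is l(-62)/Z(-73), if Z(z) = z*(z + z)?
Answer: -31/5329 ≈ -0.0058172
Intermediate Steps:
Z(z) = 2*z² (Z(z) = z*(2*z) = 2*z²)
l(-62)/Z(-73) = -62/(2*(-73)²) = -62/(2*5329) = -62/10658 = -62*1/10658 = -31/5329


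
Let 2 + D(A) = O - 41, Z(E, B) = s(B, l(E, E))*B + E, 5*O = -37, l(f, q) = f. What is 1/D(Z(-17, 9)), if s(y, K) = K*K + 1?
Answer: -5/252 ≈ -0.019841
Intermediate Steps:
s(y, K) = 1 + K**2 (s(y, K) = K**2 + 1 = 1 + K**2)
O = -37/5 (O = (1/5)*(-37) = -37/5 ≈ -7.4000)
Z(E, B) = E + B*(1 + E**2) (Z(E, B) = (1 + E**2)*B + E = B*(1 + E**2) + E = E + B*(1 + E**2))
D(A) = -252/5 (D(A) = -2 + (-37/5 - 41) = -2 - 242/5 = -252/5)
1/D(Z(-17, 9)) = 1/(-252/5) = -5/252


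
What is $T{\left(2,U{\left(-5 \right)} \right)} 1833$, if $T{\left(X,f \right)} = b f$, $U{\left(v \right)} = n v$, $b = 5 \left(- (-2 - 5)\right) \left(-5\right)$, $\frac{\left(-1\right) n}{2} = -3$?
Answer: $9623250$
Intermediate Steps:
$n = 6$ ($n = \left(-2\right) \left(-3\right) = 6$)
$b = -175$ ($b = 5 \left(\left(-1\right) \left(-7\right)\right) \left(-5\right) = 5 \cdot 7 \left(-5\right) = 35 \left(-5\right) = -175$)
$U{\left(v \right)} = 6 v$
$T{\left(X,f \right)} = - 175 f$
$T{\left(2,U{\left(-5 \right)} \right)} 1833 = - 175 \cdot 6 \left(-5\right) 1833 = \left(-175\right) \left(-30\right) 1833 = 5250 \cdot 1833 = 9623250$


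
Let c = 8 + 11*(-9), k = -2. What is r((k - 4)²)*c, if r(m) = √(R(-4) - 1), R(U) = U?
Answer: -91*I*√5 ≈ -203.48*I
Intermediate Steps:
c = -91 (c = 8 - 99 = -91)
r(m) = I*√5 (r(m) = √(-4 - 1) = √(-5) = I*√5)
r((k - 4)²)*c = (I*√5)*(-91) = -91*I*√5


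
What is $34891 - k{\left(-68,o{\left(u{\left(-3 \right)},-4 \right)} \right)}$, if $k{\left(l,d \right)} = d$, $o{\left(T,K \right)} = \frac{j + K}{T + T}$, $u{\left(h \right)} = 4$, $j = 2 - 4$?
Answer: $\frac{139567}{4} \approx 34892.0$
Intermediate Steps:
$j = -2$
$o{\left(T,K \right)} = \frac{-2 + K}{2 T}$ ($o{\left(T,K \right)} = \frac{-2 + K}{T + T} = \frac{-2 + K}{2 T}$)
$34891 - k{\left(-68,o{\left(u{\left(-3 \right)},-4 \right)} \right)} = 34891 - \frac{-2 - 4}{2 \cdot 4} = 34891 - \frac{1}{2} \cdot \frac{1}{4} \left(-6\right) = 34891 - - \frac{3}{4} = 34891 + \frac{3}{4} = \frac{139567}{4}$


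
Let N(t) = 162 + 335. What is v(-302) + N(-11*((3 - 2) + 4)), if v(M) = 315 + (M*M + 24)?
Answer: 92040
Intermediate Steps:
N(t) = 497
v(M) = 339 + M² (v(M) = 315 + (M² + 24) = 315 + (24 + M²) = 339 + M²)
v(-302) + N(-11*((3 - 2) + 4)) = (339 + (-302)²) + 497 = (339 + 91204) + 497 = 91543 + 497 = 92040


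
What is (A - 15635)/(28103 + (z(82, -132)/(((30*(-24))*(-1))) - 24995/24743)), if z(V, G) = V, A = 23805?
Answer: 72774111600/250318926703 ≈ 0.29073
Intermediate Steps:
(A - 15635)/(28103 + (z(82, -132)/(((30*(-24))*(-1))) - 24995/24743)) = (23805 - 15635)/(28103 + (82/(((30*(-24))*(-1))) - 24995/24743)) = 8170/(28103 + (82/((-720*(-1))) - 24995*1/24743)) = 8170/(28103 + (82/720 - 24995/24743)) = 8170/(28103 + (82*(1/720) - 24995/24743)) = 8170/(28103 + (41/360 - 24995/24743)) = 8170/(28103 - 7983737/8907480) = 8170/(250318926703/8907480) = 8170*(8907480/250318926703) = 72774111600/250318926703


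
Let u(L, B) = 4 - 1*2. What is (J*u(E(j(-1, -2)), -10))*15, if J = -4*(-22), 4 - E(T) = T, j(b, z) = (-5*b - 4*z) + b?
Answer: 2640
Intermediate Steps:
j(b, z) = -4*b - 4*z
E(T) = 4 - T
u(L, B) = 2 (u(L, B) = 4 - 2 = 2)
J = 88
(J*u(E(j(-1, -2)), -10))*15 = (88*2)*15 = 176*15 = 2640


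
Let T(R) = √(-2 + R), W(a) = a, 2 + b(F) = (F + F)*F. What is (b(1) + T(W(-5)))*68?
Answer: 68*I*√7 ≈ 179.91*I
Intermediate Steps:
b(F) = -2 + 2*F² (b(F) = -2 + (F + F)*F = -2 + (2*F)*F = -2 + 2*F²)
(b(1) + T(W(-5)))*68 = ((-2 + 2*1²) + √(-2 - 5))*68 = ((-2 + 2*1) + √(-7))*68 = ((-2 + 2) + I*√7)*68 = (0 + I*√7)*68 = (I*√7)*68 = 68*I*√7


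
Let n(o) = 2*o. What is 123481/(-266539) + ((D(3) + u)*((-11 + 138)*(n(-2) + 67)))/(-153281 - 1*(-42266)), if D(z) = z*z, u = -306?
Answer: 68851953652/3287758565 ≈ 20.942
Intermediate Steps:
D(z) = z²
123481/(-266539) + ((D(3) + u)*((-11 + 138)*(n(-2) + 67)))/(-153281 - 1*(-42266)) = 123481/(-266539) + ((3² - 306)*((-11 + 138)*(2*(-2) + 67)))/(-153281 - 1*(-42266)) = 123481*(-1/266539) + ((9 - 306)*(127*(-4 + 67)))/(-153281 + 42266) = -123481/266539 - 37719*63/(-111015) = -123481/266539 - 297*8001*(-1/111015) = -123481/266539 - 2376297*(-1/111015) = -123481/266539 + 264033/12335 = 68851953652/3287758565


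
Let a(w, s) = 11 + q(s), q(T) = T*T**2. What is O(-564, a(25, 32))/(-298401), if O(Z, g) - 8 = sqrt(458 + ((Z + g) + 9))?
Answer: -8/298401 - sqrt(32682)/298401 ≈ -0.00063264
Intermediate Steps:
q(T) = T**3
a(w, s) = 11 + s**3
O(Z, g) = 8 + sqrt(467 + Z + g) (O(Z, g) = 8 + sqrt(458 + ((Z + g) + 9)) = 8 + sqrt(458 + (9 + Z + g)) = 8 + sqrt(467 + Z + g))
O(-564, a(25, 32))/(-298401) = (8 + sqrt(467 - 564 + (11 + 32**3)))/(-298401) = (8 + sqrt(467 - 564 + (11 + 32768)))*(-1/298401) = (8 + sqrt(467 - 564 + 32779))*(-1/298401) = (8 + sqrt(32682))*(-1/298401) = -8/298401 - sqrt(32682)/298401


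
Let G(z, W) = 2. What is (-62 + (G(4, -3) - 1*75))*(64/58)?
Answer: -4320/29 ≈ -148.97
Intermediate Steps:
(-62 + (G(4, -3) - 1*75))*(64/58) = (-62 + (2 - 1*75))*(64/58) = (-62 + (2 - 75))*(64*(1/58)) = (-62 - 73)*(32/29) = -135*32/29 = -4320/29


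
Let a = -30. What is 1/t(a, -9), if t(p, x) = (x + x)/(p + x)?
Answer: 13/6 ≈ 2.1667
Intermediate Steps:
t(p, x) = 2*x/(p + x) (t(p, x) = (2*x)/(p + x) = 2*x/(p + x))
1/t(a, -9) = 1/(2*(-9)/(-30 - 9)) = 1/(2*(-9)/(-39)) = 1/(2*(-9)*(-1/39)) = 1/(6/13) = 13/6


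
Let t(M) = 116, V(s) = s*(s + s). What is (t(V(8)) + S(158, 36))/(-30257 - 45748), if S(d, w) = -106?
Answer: -2/15201 ≈ -0.00013157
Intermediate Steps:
V(s) = 2*s² (V(s) = s*(2*s) = 2*s²)
(t(V(8)) + S(158, 36))/(-30257 - 45748) = (116 - 106)/(-30257 - 45748) = 10/(-76005) = 10*(-1/76005) = -2/15201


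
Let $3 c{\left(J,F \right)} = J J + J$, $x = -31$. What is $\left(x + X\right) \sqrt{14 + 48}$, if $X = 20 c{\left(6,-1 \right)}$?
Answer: $249 \sqrt{62} \approx 1960.6$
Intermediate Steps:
$c{\left(J,F \right)} = \frac{J}{3} + \frac{J^{2}}{3}$ ($c{\left(J,F \right)} = \frac{J J + J}{3} = \frac{J^{2} + J}{3} = \frac{J + J^{2}}{3} = \frac{J}{3} + \frac{J^{2}}{3}$)
$X = 280$ ($X = 20 \cdot \frac{1}{3} \cdot 6 \left(1 + 6\right) = 20 \cdot \frac{1}{3} \cdot 6 \cdot 7 = 20 \cdot 14 = 280$)
$\left(x + X\right) \sqrt{14 + 48} = \left(-31 + 280\right) \sqrt{14 + 48} = 249 \sqrt{62}$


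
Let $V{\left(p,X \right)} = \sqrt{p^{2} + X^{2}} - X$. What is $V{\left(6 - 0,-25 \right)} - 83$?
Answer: $-58 + \sqrt{661} \approx -32.29$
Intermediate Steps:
$V{\left(p,X \right)} = \sqrt{X^{2} + p^{2}} - X$
$V{\left(6 - 0,-25 \right)} - 83 = \left(\sqrt{\left(-25\right)^{2} + \left(6 - 0\right)^{2}} - -25\right) - 83 = \left(\sqrt{625 + \left(6 + 0\right)^{2}} + 25\right) - 83 = \left(\sqrt{625 + 6^{2}} + 25\right) - 83 = \left(\sqrt{625 + 36} + 25\right) - 83 = \left(\sqrt{661} + 25\right) - 83 = \left(25 + \sqrt{661}\right) - 83 = -58 + \sqrt{661}$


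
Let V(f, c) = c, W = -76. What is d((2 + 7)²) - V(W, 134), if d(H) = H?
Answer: -53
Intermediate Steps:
d((2 + 7)²) - V(W, 134) = (2 + 7)² - 1*134 = 9² - 134 = 81 - 134 = -53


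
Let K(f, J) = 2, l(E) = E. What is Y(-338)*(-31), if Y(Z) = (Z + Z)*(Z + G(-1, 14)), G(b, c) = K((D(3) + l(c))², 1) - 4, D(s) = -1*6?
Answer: -7125040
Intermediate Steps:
D(s) = -6
G(b, c) = -2 (G(b, c) = 2 - 4 = -2)
Y(Z) = 2*Z*(-2 + Z) (Y(Z) = (Z + Z)*(Z - 2) = (2*Z)*(-2 + Z) = 2*Z*(-2 + Z))
Y(-338)*(-31) = (2*(-338)*(-2 - 338))*(-31) = (2*(-338)*(-340))*(-31) = 229840*(-31) = -7125040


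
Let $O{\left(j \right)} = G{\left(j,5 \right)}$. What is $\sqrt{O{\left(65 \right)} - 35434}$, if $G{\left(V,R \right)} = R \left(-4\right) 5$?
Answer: $i \sqrt{35534} \approx 188.5 i$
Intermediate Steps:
$G{\left(V,R \right)} = - 20 R$ ($G{\left(V,R \right)} = - 4 R 5 = - 20 R$)
$O{\left(j \right)} = -100$ ($O{\left(j \right)} = \left(-20\right) 5 = -100$)
$\sqrt{O{\left(65 \right)} - 35434} = \sqrt{-100 - 35434} = \sqrt{-35534} = i \sqrt{35534}$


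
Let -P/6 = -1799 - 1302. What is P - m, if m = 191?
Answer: 18415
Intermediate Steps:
P = 18606 (P = -6*(-1799 - 1302) = -6*(-3101) = 18606)
P - m = 18606 - 1*191 = 18606 - 191 = 18415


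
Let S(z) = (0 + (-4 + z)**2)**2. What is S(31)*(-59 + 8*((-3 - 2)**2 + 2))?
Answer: 83436237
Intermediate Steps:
S(z) = (-4 + z)**4 (S(z) = ((-4 + z)**2)**2 = (-4 + z)**4)
S(31)*(-59 + 8*((-3 - 2)**2 + 2)) = (-4 + 31)**4*(-59 + 8*((-3 - 2)**2 + 2)) = 27**4*(-59 + 8*((-5)**2 + 2)) = 531441*(-59 + 8*(25 + 2)) = 531441*(-59 + 8*27) = 531441*(-59 + 216) = 531441*157 = 83436237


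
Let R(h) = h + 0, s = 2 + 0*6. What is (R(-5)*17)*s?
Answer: -170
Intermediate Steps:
s = 2 (s = 2 + 0 = 2)
R(h) = h
(R(-5)*17)*s = -5*17*2 = -85*2 = -170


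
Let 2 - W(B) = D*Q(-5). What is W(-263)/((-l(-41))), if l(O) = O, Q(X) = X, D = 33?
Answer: 167/41 ≈ 4.0732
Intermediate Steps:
W(B) = 167 (W(B) = 2 - 33*(-5) = 2 - 1*(-165) = 2 + 165 = 167)
W(-263)/((-l(-41))) = 167/((-1*(-41))) = 167/41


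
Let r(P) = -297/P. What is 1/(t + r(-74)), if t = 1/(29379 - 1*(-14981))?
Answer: 1641320/6587497 ≈ 0.24916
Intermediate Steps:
t = 1/44360 (t = 1/(29379 + 14981) = 1/44360 ≈ 2.2543e-5)
1/(t + r(-74)) = 1/(1/44360 - 297/(-74)) = 1/(1/44360 - 297*(-1/74)) = 1/(1/44360 + 297/74) = 1/(6587497/1641320) = 1641320/6587497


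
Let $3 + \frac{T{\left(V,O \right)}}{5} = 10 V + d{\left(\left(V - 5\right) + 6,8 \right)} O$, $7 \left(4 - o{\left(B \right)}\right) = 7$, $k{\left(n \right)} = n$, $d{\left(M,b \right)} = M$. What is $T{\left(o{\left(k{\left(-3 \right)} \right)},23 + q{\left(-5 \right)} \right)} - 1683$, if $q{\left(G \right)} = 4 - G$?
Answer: $-908$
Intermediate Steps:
$o{\left(B \right)} = 3$ ($o{\left(B \right)} = 4 - 1 = 3$)
$T{\left(V,O \right)} = -15 + 50 V + 5 O \left(1 + V\right)$ ($T{\left(V,O \right)} = -15 + 5 \left(10 V + \left(\left(V - 5\right) + 6\right) O\right) = -15 + 5 \left(10 V + \left(\left(-5 + V\right) + 6\right) O\right) = -15 + 5 \left(10 V + \left(1 + V\right) O\right) = -15 + 5 \left(10 V + O \left(1 + V\right)\right) = -15 + \left(50 V + 5 O \left(1 + V\right)\right) = -15 + 50 V + 5 O \left(1 + V\right)$)
$T{\left(o{\left(k{\left(-3 \right)} \right)},23 + q{\left(-5 \right)} \right)} - 1683 = \left(-15 + 50 \cdot 3 + 5 \left(23 + \left(4 - -5\right)\right) \left(1 + 3\right)\right) - 1683 = \left(-15 + 150 + 5 \left(23 + \left(4 + 5\right)\right) 4\right) - 1683 = \left(-15 + 150 + 5 \left(23 + 9\right) 4\right) - 1683 = \left(-15 + 150 + 5 \cdot 32 \cdot 4\right) - 1683 = \left(-15 + 150 + 640\right) - 1683 = 775 - 1683 = -908$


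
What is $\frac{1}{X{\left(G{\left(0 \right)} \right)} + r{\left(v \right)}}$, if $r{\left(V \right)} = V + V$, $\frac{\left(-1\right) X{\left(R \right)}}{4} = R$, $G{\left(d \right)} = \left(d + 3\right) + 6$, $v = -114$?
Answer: $- \frac{1}{264} \approx -0.0037879$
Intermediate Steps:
$G{\left(d \right)} = 9 + d$ ($G{\left(d \right)} = \left(3 + d\right) + 6 = 9 + d$)
$X{\left(R \right)} = - 4 R$
$r{\left(V \right)} = 2 V$
$\frac{1}{X{\left(G{\left(0 \right)} \right)} + r{\left(v \right)}} = \frac{1}{- 4 \left(9 + 0\right) + 2 \left(-114\right)} = \frac{1}{\left(-4\right) 9 - 228} = \frac{1}{-36 - 228} = \frac{1}{-264} = - \frac{1}{264}$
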